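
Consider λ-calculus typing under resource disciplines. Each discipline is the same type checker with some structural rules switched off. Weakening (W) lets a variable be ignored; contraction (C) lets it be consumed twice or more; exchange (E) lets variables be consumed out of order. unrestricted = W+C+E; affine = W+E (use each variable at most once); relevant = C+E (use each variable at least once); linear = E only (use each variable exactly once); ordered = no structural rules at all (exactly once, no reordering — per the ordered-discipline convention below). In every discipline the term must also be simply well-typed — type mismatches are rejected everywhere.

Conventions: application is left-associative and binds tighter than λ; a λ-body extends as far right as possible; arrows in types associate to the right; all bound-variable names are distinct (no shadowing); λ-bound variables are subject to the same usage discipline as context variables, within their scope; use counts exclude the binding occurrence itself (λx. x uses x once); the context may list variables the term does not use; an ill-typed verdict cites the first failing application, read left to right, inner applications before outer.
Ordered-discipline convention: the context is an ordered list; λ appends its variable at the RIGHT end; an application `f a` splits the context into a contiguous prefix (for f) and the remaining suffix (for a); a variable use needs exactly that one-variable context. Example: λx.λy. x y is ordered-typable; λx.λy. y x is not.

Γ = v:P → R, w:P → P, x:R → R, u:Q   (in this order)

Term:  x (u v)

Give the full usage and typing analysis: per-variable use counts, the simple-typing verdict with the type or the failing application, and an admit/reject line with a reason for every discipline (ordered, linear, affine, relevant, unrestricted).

use counts: v=1; w=0; x=1; u=1
order of uses: x, u, v
typing: ill-typed: applying a non-function (Q)
ordered: ✗, not simply typable
linear: ✗, fails simple typing
affine: ✗, a type mismatch blocks all five
relevant: ✗, the type mismatch rejects it
unrestricted: ✗, not simply typable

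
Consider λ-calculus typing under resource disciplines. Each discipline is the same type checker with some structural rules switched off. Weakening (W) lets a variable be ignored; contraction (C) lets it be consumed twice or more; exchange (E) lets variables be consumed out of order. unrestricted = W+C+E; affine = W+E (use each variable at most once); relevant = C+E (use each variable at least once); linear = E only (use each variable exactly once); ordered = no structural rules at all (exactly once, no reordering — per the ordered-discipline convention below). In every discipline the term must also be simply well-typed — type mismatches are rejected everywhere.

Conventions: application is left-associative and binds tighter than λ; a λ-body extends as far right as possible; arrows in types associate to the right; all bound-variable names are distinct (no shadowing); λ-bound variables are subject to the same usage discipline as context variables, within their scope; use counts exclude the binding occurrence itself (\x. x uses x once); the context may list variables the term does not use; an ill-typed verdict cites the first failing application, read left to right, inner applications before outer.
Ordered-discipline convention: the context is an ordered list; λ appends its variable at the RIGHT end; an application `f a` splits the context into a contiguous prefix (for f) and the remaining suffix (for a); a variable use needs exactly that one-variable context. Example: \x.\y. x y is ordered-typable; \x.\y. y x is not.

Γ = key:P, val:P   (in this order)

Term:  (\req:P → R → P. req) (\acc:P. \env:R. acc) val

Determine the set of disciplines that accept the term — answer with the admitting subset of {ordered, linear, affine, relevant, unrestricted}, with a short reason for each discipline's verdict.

admitted by: affine, unrestricted
usage: key ×0, val ×1, req (bound) ×1, acc (bound) ×1, env (bound) ×0
left-to-right use order: req, acc, val
typing: ✓ — R → P
ordered ✗ (needs weakening: key, env unused)
linear ✗ (needs weakening: key, env unused)
affine ✓ (no duplicate uses among key, val, req, acc, env)
relevant ✗ (needs weakening: key, env unused)
unrestricted ✓ (simply typable at R → P; W, C, E all held)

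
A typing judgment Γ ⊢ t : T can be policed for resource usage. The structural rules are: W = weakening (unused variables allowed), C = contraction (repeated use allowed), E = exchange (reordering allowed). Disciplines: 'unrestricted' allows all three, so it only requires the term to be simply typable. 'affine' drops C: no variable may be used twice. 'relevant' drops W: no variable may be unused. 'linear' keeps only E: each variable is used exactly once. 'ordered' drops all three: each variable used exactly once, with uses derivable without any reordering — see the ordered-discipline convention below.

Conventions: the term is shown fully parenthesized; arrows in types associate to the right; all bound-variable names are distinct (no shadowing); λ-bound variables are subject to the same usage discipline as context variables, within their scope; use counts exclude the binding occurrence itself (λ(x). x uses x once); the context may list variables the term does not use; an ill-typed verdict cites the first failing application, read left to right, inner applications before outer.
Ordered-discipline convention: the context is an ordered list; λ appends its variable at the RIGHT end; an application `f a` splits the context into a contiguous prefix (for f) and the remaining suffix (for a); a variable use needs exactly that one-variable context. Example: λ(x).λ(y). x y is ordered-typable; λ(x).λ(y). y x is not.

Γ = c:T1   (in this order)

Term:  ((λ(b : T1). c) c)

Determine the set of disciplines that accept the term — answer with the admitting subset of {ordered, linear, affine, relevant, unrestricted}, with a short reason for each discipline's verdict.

admitted in: unrestricted
variable uses: c ×2; b (bound) ×0
left-to-right use order: c, c
typing: the term checks, with type T1
ordered: ✗, uses contraction: c ×2; needs weakening: b unused
linear: ✗, uses contraction: c ×2; needs weakening: b unused
affine: ✗, uses contraction: c ×2
relevant: ✗, needs weakening: b unused
unrestricted: ✓, simply typable at T1; W, C, E all held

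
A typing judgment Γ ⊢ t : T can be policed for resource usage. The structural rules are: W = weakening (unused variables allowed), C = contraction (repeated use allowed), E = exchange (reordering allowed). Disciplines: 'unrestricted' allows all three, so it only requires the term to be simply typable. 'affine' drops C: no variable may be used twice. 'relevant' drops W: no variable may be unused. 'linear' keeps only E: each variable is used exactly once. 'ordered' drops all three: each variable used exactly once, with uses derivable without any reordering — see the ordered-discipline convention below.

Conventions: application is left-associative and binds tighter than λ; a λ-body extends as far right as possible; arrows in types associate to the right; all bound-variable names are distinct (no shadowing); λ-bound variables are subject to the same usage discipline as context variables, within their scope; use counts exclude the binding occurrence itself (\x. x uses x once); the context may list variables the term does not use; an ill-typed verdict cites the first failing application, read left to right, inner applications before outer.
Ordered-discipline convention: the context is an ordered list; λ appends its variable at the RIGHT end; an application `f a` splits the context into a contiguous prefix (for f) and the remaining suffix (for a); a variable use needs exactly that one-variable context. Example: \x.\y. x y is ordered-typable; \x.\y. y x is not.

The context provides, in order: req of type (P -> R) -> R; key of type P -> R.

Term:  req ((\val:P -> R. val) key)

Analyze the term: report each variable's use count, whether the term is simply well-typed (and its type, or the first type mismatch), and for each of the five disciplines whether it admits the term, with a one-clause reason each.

counts: req ×1, key ×1, val (bound) ×1
order of uses: req, val, key
typing: well-typed — term : R
ordered: ✓, single-use (req, key, val), ordered derivation ok
linear: ✓, single use per variable (req, key, val)
affine: ✓, no duplicate uses among req, key, val
relevant: ✓, none of req, key, val goes unused
unrestricted: ✓, well-typed at R; no restrictions here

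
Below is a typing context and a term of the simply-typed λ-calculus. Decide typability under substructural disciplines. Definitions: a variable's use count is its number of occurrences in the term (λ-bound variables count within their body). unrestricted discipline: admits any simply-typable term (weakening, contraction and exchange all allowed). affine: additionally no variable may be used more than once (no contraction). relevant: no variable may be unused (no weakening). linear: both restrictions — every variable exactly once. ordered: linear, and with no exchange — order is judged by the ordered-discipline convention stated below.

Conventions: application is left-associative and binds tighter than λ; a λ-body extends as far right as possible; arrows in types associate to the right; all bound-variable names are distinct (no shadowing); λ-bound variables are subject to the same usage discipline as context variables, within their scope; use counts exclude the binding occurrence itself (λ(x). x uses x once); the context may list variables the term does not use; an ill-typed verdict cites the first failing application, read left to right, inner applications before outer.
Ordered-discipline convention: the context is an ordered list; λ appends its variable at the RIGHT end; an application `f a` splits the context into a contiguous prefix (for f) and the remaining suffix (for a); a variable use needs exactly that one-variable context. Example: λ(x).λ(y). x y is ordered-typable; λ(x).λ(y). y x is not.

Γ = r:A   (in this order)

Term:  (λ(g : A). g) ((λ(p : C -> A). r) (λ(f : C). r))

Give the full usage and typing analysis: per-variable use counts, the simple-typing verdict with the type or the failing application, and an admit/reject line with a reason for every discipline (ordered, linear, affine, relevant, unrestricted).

usage: r: 2×; g (bound): 1×; p (bound): 0×; f (bound): 0×
left-to-right use order: g, r, r
typing: the term checks, with type A
ordered: ✗ — needs contraction — r ×2; unused: p, f — weakening required
linear: ✗ — needs contraction — r ×2; unused: p, f — weakening required
affine: ✗ — needs contraction — r ×2
relevant: ✗ — unused: p, f — weakening required
unrestricted: ✓ — simply typable at A; W, C, E all held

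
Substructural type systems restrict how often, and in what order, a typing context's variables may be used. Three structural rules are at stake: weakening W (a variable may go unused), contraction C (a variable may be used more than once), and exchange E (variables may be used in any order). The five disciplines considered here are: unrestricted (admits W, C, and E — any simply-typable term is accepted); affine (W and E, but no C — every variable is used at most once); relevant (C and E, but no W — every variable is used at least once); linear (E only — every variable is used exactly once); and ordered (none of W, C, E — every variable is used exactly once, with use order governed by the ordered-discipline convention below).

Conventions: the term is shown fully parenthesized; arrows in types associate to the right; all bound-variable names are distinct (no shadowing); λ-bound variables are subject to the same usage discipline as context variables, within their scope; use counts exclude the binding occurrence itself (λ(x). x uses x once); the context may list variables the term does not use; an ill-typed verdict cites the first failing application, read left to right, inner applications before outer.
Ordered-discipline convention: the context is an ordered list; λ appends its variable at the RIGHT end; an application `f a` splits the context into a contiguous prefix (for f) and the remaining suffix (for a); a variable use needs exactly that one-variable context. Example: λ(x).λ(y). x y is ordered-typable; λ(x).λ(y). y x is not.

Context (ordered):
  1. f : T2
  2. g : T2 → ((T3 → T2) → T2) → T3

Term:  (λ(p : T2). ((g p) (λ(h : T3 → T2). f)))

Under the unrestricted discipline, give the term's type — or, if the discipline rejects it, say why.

term : T2 → T3
variable uses: f: 1×; g: 1×; p (bound): 1×; h (bound): 0×
left-to-right use order: g, p, f
typing: well-typed — term : T2 → T3
across the five disciplines: ordered ✗ | linear ✗ | affine ✓ | relevant ✗ | unrestricted ✓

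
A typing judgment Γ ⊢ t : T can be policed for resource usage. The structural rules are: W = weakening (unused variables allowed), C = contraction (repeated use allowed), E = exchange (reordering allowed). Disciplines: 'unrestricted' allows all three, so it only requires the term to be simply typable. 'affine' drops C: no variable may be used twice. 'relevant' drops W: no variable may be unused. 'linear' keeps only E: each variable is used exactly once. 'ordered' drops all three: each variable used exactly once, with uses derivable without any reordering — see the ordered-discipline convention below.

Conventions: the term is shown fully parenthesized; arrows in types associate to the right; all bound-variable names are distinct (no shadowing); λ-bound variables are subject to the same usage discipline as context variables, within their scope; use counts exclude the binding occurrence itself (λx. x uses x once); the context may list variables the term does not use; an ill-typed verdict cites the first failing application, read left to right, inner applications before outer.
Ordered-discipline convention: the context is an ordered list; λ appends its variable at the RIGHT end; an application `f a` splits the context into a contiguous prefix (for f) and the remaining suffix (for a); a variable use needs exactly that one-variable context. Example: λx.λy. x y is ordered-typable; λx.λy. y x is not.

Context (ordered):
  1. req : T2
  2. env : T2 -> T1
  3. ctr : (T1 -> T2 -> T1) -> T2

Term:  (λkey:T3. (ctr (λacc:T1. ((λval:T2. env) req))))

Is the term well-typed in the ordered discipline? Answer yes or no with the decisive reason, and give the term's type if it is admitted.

no — unused: key, acc, val — weakening required
use counts: req ×1, env ×1, ctr ×1, key (λ-bound) ×0, acc (λ-bound) ×0, val (λ-bound) ×0
order of uses: ctr, env, req
typing: ✓ — T3 -> T2
across the five disciplines: ordered ✗; linear ✗; affine ✓; relevant ✗; unrestricted ✓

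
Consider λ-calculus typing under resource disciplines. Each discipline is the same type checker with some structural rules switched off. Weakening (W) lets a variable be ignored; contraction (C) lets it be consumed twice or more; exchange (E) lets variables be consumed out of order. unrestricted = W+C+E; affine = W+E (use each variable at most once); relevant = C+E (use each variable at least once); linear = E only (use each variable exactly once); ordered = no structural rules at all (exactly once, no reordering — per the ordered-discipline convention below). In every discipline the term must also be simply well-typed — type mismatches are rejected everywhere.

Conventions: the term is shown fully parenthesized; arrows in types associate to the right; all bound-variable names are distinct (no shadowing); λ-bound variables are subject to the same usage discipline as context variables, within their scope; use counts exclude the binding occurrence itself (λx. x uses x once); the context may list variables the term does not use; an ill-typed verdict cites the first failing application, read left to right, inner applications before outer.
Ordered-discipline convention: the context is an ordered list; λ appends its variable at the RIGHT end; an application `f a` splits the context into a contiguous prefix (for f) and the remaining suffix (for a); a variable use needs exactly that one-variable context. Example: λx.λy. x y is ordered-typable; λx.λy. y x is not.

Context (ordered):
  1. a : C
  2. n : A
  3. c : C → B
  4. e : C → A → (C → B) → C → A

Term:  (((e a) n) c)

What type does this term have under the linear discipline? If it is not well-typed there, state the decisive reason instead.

term : C → A
use counts: a: 1×, n: 1×, c: 1×, e: 1×
left-to-right use order: e, a, n, c
typing: ✓ — C → A
per-discipline verdicts: ordered ✗, linear ✓, affine ✓, relevant ✓, unrestricted ✓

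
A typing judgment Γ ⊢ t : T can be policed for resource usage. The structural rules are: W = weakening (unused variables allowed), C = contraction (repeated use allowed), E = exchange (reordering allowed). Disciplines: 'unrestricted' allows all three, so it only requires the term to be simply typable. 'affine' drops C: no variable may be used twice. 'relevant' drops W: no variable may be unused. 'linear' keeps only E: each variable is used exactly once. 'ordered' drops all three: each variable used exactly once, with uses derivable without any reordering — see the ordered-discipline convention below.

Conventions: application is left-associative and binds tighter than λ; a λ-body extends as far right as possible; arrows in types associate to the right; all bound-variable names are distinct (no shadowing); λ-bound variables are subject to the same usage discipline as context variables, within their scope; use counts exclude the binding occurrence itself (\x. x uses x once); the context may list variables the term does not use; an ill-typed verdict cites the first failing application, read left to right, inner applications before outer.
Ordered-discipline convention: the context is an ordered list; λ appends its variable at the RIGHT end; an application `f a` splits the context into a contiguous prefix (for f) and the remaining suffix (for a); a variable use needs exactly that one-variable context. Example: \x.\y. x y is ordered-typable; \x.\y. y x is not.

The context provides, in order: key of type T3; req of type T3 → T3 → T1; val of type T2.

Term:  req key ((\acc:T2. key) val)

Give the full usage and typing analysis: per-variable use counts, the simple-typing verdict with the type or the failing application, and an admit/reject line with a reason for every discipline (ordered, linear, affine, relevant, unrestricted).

counts: key=2; req=1; val=1; acc [bound]=0
uses in reading order: req, key, key, val
typing: the term checks, with type T1
ordered: ✗, key ×2 used more than once (contraction); unused: acc — weakening required
linear: ✗, key ×2 used more than once (contraction); unused: acc — weakening required
affine: ✗, key ×2 used more than once (contraction)
relevant: ✗, unused: acc — weakening required
unrestricted: ✓, typability at T1 is all that's needed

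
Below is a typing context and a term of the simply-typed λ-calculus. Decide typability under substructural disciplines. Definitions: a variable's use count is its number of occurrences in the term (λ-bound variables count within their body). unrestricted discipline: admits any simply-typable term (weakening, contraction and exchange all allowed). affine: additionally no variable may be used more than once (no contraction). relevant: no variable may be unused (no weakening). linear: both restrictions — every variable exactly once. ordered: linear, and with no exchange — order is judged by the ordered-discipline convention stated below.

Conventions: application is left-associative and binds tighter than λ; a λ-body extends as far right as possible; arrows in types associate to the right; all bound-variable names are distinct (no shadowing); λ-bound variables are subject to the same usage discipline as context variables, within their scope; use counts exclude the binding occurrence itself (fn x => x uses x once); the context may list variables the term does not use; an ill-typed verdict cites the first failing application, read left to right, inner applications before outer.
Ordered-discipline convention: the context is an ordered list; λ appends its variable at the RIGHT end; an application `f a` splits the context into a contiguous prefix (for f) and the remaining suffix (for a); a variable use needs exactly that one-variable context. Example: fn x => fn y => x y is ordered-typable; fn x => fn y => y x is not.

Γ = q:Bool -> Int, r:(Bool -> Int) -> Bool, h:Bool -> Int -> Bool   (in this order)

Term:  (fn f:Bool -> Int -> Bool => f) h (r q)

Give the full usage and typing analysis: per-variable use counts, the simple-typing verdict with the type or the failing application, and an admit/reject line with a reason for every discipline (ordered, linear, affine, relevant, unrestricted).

use counts: q: 1; r: 1; h: 1; f [bound]: 1
use order (left to right): f, h, r, q
typing: the term checks, with type Int -> Bool
ordered: ✗, use order f, h, r, q needs exchange
linear: ✓, each of q, r, h, f used exactly once
affine: ✓, q, r, h, f: no repeats, contraction unneeded
relevant: ✓, none of q, r, h, f goes unused
unrestricted: ✓, well-typed at Int -> Bool; no restrictions here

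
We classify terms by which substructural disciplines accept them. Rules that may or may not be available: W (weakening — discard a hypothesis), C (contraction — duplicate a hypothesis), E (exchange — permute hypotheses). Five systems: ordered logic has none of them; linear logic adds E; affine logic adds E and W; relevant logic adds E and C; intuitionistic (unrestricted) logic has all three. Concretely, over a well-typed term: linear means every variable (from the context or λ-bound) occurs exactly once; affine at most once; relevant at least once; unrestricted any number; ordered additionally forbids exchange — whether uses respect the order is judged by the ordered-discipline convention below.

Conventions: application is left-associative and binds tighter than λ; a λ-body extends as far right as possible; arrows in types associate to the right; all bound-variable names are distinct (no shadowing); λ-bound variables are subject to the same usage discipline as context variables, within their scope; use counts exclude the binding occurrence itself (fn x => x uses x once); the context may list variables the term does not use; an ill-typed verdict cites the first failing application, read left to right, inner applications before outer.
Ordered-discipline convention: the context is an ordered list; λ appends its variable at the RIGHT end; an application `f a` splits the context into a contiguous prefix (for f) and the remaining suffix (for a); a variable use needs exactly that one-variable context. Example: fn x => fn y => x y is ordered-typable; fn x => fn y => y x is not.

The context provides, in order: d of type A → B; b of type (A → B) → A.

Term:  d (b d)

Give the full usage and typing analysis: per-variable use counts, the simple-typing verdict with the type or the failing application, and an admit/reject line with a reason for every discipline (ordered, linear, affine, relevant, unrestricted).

usage: d=2, b=1
uses in reading order: d, b, d
typing: well-typed — term : B
ordered ✗ (d ×2 used more than once (contraction))
linear ✗ (d ×2 used more than once (contraction))
affine ✗ (d ×2 used more than once (contraction))
relevant ✓ (d, b: all used, weakening unneeded)
unrestricted ✓ (type-checks (B) and nothing is barred)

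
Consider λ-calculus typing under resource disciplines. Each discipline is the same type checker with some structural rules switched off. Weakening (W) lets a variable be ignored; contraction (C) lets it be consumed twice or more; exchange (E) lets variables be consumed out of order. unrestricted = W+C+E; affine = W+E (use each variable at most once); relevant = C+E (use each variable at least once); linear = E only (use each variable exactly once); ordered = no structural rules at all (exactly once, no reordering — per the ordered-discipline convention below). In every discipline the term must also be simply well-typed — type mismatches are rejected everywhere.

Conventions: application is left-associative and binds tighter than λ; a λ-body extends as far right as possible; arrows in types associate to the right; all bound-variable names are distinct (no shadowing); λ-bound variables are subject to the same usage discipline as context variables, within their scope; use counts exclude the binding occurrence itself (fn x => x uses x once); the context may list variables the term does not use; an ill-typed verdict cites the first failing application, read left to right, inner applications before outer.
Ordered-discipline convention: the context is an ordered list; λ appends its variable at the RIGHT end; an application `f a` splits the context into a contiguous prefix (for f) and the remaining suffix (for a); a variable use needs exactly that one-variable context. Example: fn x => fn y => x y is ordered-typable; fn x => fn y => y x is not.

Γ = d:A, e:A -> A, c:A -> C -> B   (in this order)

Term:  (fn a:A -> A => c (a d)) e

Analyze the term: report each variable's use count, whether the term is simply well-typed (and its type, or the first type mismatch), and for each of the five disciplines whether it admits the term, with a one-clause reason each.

use counts: d: 1×; e: 1×; c: 1×; a (bound): 1×
uses in reading order: c, a, d, e
typing: the term checks, with type C -> B
ordered: ✗, use order c, a, d, e needs exchange
linear: ✓, single use per variable (d, e, c, a)
affine: ✓, d, e, c, a: no repeats, contraction unneeded
relevant: ✓, d, e, c, a: all used, weakening unneeded
unrestricted: ✓, type-checks (C -> B) and nothing is barred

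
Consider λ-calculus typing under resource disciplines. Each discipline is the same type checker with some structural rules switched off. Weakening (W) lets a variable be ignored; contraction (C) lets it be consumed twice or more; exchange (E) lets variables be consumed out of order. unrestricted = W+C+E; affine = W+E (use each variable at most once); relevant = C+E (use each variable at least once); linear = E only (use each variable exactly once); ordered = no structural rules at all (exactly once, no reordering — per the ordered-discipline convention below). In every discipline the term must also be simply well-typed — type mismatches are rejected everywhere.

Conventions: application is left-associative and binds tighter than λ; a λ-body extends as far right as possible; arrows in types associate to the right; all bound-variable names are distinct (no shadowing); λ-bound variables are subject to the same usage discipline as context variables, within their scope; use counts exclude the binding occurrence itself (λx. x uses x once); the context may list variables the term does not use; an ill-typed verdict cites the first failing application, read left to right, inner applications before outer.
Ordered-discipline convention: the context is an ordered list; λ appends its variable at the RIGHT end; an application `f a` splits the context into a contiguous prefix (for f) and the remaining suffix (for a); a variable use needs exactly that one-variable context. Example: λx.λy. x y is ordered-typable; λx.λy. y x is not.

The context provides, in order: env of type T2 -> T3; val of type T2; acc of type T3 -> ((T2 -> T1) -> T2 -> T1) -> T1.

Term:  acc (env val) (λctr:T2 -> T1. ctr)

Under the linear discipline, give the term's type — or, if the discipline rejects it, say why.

term : T1
usage: env: 1×, val: 1×, acc: 1×, ctr (λ-bound): 1×
uses in reading order: acc, env, val, ctr
typing: well-typed at T1
per-discipline verdicts: ordered ✗, linear ✓, affine ✓, relevant ✓, unrestricted ✓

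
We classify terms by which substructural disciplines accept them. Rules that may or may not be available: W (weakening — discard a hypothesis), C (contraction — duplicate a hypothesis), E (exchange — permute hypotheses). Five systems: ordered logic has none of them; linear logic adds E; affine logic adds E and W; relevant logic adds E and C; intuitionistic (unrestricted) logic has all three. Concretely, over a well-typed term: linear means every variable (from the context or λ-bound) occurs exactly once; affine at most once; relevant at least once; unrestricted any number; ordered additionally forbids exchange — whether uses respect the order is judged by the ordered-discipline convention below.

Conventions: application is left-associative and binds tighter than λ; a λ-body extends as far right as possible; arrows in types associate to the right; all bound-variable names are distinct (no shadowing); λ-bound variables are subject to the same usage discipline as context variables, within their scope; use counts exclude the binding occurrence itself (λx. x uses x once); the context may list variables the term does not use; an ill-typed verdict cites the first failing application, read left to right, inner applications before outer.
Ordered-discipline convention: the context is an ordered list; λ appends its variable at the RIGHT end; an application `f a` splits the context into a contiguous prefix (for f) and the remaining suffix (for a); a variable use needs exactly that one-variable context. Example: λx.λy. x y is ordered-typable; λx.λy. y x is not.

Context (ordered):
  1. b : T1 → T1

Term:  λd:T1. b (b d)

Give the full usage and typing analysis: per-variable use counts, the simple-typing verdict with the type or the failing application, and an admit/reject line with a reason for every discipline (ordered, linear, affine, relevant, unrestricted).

variable uses: b=2; d (bound)=1
order of uses: b, b, d
typing: ✓ — T1 → T1
ordered: ✗, b ×2 used more than once (contraction)
linear: ✗, b ×2 used more than once (contraction)
affine: ✗, b ×2 used more than once (contraction)
relevant: ✓, b, d: all used, weakening unneeded
unrestricted: ✓, well-typed at T1 → T1; no restrictions here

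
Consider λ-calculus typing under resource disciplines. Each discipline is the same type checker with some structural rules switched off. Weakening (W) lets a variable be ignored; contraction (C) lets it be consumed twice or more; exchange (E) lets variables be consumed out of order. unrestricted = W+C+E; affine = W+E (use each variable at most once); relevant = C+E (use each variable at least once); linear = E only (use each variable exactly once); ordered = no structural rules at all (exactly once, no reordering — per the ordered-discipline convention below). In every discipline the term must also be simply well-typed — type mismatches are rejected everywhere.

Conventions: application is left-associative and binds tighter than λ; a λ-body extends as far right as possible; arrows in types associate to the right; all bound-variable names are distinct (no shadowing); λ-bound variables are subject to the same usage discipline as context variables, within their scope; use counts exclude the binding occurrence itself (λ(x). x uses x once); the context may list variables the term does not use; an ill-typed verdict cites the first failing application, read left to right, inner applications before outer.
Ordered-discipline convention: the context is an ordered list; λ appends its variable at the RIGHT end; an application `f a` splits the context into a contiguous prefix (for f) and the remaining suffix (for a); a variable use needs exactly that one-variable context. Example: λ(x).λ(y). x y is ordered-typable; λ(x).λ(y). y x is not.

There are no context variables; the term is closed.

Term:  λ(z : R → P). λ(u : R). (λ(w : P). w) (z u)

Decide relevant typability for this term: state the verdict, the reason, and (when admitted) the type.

yes — z, u, w: all used, weakening unneeded; term : (R → P) → R → P
usage: z (bound)=1; u (bound)=1; w (bound)=1
order of uses: w, z, u
typing: well-typed — term : (R → P) → R → P
all disciplines: ordered ✓; linear ✓; affine ✓; relevant ✓; unrestricted ✓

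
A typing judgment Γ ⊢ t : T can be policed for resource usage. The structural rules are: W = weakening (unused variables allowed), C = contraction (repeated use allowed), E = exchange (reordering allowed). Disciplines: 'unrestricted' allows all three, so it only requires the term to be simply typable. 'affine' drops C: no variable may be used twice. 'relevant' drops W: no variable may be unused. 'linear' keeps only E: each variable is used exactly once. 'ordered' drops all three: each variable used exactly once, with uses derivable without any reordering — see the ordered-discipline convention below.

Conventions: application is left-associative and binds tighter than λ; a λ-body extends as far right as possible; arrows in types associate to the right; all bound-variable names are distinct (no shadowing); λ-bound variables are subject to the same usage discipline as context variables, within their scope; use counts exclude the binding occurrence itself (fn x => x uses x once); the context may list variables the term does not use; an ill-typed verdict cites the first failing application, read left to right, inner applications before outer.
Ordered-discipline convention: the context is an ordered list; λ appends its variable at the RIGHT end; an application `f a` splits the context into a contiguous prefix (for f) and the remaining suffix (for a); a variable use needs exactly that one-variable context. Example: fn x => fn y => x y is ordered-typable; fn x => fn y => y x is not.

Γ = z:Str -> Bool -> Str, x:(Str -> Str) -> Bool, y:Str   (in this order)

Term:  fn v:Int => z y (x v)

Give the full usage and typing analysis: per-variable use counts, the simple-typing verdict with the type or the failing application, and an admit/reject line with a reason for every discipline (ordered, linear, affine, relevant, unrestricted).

variable uses: z: 1×; x: 1×; y: 1×; v (bound): 1×
use order (left to right): z, y, x, v
typing: ill-typed: argument of type Int where Str -> Str is required
ordered ✗ (the type mismatch rejects it)
linear ✗ (not simply typable)
affine ✗ (fails simple typing)
relevant ✗ (a type mismatch blocks all five)
unrestricted ✗ (the type mismatch rejects it)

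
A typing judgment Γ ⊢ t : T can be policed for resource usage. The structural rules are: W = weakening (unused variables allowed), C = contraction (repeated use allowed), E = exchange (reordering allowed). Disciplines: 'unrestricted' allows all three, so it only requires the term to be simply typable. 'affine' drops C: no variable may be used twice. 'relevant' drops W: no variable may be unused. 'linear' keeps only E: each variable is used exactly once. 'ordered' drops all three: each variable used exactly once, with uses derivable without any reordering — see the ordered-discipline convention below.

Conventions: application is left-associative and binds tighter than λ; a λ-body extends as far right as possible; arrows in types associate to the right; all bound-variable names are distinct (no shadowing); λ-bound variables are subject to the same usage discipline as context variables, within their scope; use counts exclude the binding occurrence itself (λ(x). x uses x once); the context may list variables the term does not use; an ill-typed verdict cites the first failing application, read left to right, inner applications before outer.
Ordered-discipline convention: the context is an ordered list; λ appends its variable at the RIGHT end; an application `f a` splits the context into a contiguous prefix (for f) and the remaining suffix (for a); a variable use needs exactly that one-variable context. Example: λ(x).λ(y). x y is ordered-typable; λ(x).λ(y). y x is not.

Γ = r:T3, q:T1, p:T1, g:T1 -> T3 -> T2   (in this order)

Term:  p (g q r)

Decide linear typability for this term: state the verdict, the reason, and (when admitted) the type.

no — fails simple typing
use counts: r ×1; q ×1; p ×1; g ×1
order of uses: p, g, q, r
typing: ill-typed: can't apply a value of type T1
per-discipline verdicts: ordered ✗; linear ✗; affine ✗; relevant ✗; unrestricted ✗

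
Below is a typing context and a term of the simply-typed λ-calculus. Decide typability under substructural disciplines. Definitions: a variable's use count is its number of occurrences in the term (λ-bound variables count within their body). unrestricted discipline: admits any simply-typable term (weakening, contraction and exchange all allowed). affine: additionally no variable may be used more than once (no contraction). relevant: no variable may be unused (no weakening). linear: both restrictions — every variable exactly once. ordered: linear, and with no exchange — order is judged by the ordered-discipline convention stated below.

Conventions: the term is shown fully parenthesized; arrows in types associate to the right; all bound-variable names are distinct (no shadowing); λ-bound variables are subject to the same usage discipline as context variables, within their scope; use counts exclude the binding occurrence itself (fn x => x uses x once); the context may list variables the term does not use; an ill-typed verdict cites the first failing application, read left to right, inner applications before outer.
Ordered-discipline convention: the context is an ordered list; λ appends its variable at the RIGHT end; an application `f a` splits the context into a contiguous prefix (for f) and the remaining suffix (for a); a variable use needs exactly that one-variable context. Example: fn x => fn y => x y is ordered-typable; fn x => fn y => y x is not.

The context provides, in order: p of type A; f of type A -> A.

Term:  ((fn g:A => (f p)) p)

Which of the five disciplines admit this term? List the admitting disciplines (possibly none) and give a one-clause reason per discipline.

accepted by: unrestricted
counts: p=2; f=1; g (λ-bound)=0
left-to-right use order: f, p, p
typing: well-typed — term : A
ordered: ✗, needs contraction — p ×2; g left unused
linear: ✗, needs contraction — p ×2; g left unused
affine: ✗, needs contraction — p ×2
relevant: ✗, g left unused
unrestricted: ✓, simply typable at A; W, C, E all held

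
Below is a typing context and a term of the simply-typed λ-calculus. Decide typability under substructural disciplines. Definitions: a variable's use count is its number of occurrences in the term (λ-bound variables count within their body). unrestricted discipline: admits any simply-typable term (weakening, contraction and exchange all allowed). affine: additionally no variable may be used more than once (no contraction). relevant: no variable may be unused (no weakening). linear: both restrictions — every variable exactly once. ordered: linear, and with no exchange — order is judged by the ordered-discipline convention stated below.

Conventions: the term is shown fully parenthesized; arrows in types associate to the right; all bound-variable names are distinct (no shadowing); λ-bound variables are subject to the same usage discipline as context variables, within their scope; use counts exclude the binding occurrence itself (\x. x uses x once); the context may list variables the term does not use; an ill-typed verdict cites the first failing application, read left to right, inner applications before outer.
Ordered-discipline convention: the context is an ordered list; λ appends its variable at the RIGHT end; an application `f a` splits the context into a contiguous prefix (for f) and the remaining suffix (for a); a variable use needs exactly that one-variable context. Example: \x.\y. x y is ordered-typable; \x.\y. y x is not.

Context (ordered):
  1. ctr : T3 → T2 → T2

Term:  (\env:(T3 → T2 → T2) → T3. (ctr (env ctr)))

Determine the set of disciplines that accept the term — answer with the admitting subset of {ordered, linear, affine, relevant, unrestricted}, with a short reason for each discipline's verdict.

admitted in: relevant, unrestricted
variable uses: ctr: 2×; env [bound]: 1×
use order (left to right): ctr, env, ctr
typing: well-typed — term : ((T3 → T2 → T2) → T3) → T2 → T2
ordered: ✗, uses contraction: ctr ×2
linear: ✗, uses contraction: ctr ×2
affine: ✗, uses contraction: ctr ×2
relevant: ✓, every one of ctr, env appears
unrestricted: ✓, well-typed at ((T3 → T2 → T2) → T3) → T2 → T2; no restrictions here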